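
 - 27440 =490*( - 56)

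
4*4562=18248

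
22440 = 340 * 66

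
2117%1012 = 93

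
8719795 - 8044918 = 674877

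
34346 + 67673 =102019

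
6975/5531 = 1 + 1444/5531 =1.26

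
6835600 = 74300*92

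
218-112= 106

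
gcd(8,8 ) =8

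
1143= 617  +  526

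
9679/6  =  1613 + 1/6 =1613.17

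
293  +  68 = 361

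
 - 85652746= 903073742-988726488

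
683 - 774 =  - 91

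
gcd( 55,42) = 1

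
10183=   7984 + 2199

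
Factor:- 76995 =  - 3^2  *  5^1*29^1* 59^1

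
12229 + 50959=63188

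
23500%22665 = 835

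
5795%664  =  483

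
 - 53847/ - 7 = 7692 + 3/7 = 7692.43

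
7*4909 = 34363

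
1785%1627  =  158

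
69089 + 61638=130727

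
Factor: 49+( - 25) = 2^3* 3^1  =  24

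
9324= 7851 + 1473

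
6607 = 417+6190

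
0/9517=0 = 0.00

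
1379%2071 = 1379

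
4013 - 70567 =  - 66554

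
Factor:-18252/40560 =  - 9/20 = - 2^(-2 )*3^2*5^(  -  1 )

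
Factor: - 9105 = - 3^1*5^1*607^1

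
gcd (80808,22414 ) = 14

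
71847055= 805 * 89251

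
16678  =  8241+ 8437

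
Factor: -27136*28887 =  - 783877632 = - 2^9*3^1*53^1*9629^1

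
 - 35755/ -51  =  701 + 4/51  =  701.08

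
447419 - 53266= 394153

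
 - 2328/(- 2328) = 1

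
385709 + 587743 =973452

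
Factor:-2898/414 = -7^1 = -7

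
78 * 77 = 6006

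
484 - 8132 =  -7648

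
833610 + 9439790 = 10273400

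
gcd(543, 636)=3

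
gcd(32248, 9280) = 232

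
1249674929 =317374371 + 932300558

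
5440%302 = 4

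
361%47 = 32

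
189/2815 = 189/2815 = 0.07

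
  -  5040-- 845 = -4195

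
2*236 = 472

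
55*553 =30415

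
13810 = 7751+6059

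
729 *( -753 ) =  - 548937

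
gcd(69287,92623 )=1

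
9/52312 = 9/52312 = 0.00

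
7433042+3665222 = 11098264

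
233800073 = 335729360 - 101929287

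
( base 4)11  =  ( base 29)5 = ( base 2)101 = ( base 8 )5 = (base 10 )5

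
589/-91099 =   -  1+90510/91099 = - 0.01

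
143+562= 705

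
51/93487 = 51/93487  =  0.00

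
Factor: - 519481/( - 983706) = 2^( - 1) * 3^( - 1 )*19^( - 1)*163^1 * 3187^1*8629^( - 1)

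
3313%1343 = 627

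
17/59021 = 17/59021 = 0.00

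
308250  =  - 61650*( - 5)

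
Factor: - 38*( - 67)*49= 2^1 * 7^2*19^1*67^1=124754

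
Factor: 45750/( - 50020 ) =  -2^( - 1)*3^1*5^2*41^( - 1) = -75/82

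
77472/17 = 77472/17   =  4557.18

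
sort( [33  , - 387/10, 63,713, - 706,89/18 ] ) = [-706,-387/10, 89/18,33, 63, 713]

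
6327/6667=6327/6667=0.95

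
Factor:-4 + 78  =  74=2^1*37^1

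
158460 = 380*417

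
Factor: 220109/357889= 7^( - 1 )*29^(  -  1 )*41^ ( - 1 )*43^( - 1)*53^1*4153^1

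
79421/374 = 79421/374 =212.36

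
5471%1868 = 1735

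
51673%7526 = 6517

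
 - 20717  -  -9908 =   -  10809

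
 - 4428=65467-69895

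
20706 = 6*3451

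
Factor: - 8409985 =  - 5^1*17^1*163^1*607^1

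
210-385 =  - 175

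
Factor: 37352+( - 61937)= - 24585 = -  3^1*5^1*11^1*149^1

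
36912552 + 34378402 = 71290954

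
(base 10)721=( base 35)kl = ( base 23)188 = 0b1011010001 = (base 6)3201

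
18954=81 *234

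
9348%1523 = 210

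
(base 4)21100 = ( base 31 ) j3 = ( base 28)L4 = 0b1001010000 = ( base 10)592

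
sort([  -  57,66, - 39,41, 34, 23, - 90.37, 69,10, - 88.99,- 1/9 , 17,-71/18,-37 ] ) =[ - 90.37,  -  88.99, - 57, - 39, - 37, - 71/18, - 1/9, 10, 17,  23 , 34,41,66, 69]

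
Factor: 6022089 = 3^2*669121^1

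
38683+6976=45659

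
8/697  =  8/697= 0.01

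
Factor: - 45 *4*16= - 2880=- 2^6*3^2*5^1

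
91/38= 91/38 = 2.39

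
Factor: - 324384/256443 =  - 2^5*11^( - 1) * 19^(-1)*31^1*109^1*409^ ( - 1)=- 108128/85481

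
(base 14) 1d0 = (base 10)378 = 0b101111010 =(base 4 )11322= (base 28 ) DE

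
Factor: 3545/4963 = 5/7 = 5^1*7^(-1 )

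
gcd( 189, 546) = 21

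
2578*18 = 46404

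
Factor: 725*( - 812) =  - 588700  =  - 2^2*5^2*7^1*29^2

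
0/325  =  0 = 0.00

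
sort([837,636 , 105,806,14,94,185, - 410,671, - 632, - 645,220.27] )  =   [ - 645 , - 632, - 410,14,94,105, 185,220.27,636,671, 806, 837 ]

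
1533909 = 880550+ 653359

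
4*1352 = 5408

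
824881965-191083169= 633798796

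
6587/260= 6587/260 = 25.33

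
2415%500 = 415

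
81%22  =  15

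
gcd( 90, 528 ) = 6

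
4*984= 3936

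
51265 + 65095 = 116360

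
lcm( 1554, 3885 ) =7770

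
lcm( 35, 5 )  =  35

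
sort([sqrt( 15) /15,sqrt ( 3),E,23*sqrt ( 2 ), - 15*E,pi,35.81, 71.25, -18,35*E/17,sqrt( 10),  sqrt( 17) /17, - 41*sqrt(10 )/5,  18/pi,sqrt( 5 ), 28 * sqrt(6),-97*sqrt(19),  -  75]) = [ - 97*sqrt(19 ), - 75, - 15* E, - 41*sqrt ( 10) /5, - 18,sqrt(17) /17, sqrt( 15 )/15,sqrt(3 ),sqrt(5),E,pi,sqrt( 10),35 *E/17, 18/pi, 23 * sqrt( 2),35.81, 28* sqrt(6)  ,  71.25 ] 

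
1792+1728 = 3520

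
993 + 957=1950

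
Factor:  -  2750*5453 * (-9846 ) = 2^2*3^2*5^3*7^1*11^1*19^1*41^1*547^1  =  147648154500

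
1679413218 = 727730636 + 951682582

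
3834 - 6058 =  - 2224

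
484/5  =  484/5 = 96.80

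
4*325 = 1300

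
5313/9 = 590 + 1/3 = 590.33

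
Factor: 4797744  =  2^4*3^1*7^1*109^1*131^1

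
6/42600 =1/7100 = 0.00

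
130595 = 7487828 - 7357233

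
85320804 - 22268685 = 63052119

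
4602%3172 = 1430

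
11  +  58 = 69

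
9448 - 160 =9288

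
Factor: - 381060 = -2^2*3^2*5^1*29^1*73^1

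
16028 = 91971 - 75943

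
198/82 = 99/41 = 2.41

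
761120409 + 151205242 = 912325651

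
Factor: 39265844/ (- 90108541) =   -  2^2*47^( - 1)*79^1 * 137^1*907^1*1917203^(-1 ) 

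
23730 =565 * 42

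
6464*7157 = 46262848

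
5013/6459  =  1671/2153= 0.78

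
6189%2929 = 331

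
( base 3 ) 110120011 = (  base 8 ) 21705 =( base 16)23c5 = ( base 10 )9157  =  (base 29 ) APM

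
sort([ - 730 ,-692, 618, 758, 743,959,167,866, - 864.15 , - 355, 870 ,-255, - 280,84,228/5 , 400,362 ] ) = [ - 864.15 ,  -  730, - 692, - 355,- 280, - 255, 228/5,84,167,  362,400, 618, 743,758,866, 870,959]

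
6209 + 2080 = 8289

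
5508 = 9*612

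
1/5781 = 1/5781 = 0.00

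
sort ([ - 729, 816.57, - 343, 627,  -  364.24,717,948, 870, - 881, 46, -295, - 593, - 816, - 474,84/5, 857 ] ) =[-881, - 816, - 729, - 593, - 474, -364.24, - 343, - 295,84/5, 46,  627,717, 816.57,857, 870,948 ]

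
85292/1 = 85292 = 85292.00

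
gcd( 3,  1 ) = 1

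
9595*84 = 805980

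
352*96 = 33792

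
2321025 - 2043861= 277164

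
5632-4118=1514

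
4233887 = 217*19511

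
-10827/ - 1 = 10827 + 0/1 = 10827.00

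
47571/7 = 6795+6/7 = 6795.86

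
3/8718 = 1/2906 = 0.00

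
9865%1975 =1965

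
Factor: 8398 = 2^1 * 13^1*17^1  *  19^1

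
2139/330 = 713/110 = 6.48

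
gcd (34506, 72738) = 162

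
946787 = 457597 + 489190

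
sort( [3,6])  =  [3, 6] 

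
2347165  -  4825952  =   - 2478787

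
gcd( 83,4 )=1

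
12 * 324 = 3888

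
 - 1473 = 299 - 1772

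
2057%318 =149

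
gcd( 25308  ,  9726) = 6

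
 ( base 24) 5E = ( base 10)134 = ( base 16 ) 86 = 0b10000110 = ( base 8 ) 206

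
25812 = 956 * 27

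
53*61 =3233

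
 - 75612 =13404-89016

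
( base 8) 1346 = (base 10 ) 742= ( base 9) 1014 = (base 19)211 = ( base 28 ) qe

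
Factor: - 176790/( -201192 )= 355/404 = 2^( -2)*5^1*71^1*101^( - 1)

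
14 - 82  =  -68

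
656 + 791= 1447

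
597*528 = 315216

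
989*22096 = 21852944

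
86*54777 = 4710822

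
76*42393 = 3221868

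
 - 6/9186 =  - 1 + 1530/1531 = - 0.00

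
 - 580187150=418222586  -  998409736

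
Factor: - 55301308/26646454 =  - 2^1*3517^1* 3931^1*13323227^( - 1) = - 27650654/13323227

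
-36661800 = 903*( - 40600)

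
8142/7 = 8142/7 = 1163.14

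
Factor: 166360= 2^3*5^1* 4159^1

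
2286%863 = 560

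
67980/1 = 67980 =67980.00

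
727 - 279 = 448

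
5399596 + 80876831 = 86276427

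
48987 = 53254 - 4267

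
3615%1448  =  719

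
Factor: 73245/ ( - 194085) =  - 257/681 = - 3^(-1) * 227^( - 1)*257^1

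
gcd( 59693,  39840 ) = 1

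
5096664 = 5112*997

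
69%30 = 9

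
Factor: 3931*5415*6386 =2^1*3^1 * 5^1*19^2*31^1*103^1*3931^1  =  135934726890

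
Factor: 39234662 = 2^1*  43^1*101^1*4517^1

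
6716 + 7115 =13831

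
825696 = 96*8601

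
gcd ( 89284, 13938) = 202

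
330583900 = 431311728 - 100727828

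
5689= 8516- 2827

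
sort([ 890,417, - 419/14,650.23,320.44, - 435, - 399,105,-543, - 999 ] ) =[ - 999, - 543,-435,- 399,-419/14 , 105,320.44, 417,650.23, 890 ]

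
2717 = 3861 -1144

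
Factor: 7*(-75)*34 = -2^1*3^1*5^2*7^1*17^1 = - 17850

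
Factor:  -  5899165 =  -5^1  *  53^1*113^1* 197^1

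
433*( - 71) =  - 30743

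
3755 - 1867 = 1888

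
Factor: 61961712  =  2^4*3^1 * 1290869^1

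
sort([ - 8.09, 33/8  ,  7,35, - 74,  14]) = [ - 74, - 8.09, 33/8,7,14, 35] 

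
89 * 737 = 65593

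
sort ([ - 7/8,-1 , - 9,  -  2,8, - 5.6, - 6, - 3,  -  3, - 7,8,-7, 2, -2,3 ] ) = [-9, - 7, - 7,  -  6, - 5.6, - 3,  -  3, -2 ,  -  2, - 1,-7/8,  2, 3,8,8] 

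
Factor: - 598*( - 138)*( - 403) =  - 2^2*3^1*13^2*23^2*31^1 = - 33257172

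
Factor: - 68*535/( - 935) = 428/11 = 2^2*11^( - 1)*107^1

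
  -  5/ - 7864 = 5/7864 =0.00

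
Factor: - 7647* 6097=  - 3^1* 7^1*13^1*67^1*2549^1 = - 46623759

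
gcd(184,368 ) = 184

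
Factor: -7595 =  - 5^1 * 7^2*31^1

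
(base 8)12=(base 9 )11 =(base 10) 10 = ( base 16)a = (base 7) 13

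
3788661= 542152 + 3246509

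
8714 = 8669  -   - 45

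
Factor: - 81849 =-3^1*27283^1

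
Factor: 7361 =17^1*433^1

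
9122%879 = 332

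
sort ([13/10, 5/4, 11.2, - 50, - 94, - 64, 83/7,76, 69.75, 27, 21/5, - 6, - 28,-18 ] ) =[ - 94, - 64, - 50, - 28, - 18, - 6, 5/4, 13/10, 21/5, 11.2, 83/7, 27, 69.75, 76]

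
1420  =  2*710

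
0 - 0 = 0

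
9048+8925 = 17973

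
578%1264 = 578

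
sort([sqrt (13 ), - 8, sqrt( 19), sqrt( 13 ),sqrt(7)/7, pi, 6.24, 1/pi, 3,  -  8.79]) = [-8.79,  -  8, 1/pi,  sqrt( 7 )/7,3,pi,sqrt( 13 ),  sqrt( 13),sqrt( 19),6.24]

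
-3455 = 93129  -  96584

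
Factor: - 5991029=-11^1*31^1*17569^1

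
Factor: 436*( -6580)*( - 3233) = 9275089040 =2^4*5^1*7^1*47^1*53^1*61^1*109^1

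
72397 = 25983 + 46414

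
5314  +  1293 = 6607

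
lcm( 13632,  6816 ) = 13632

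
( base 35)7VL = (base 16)25d1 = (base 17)1g88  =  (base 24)gj9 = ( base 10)9681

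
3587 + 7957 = 11544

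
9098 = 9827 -729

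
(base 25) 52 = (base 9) 151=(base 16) 7F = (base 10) 127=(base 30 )47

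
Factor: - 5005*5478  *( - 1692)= 46390223880 =2^3*3^3*5^1*7^1*11^2*13^1*47^1*83^1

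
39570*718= 28411260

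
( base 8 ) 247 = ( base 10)167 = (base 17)9e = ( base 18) 95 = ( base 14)bd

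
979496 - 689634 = 289862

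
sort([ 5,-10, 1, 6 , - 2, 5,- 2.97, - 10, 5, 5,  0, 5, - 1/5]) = [ - 10, - 10 ,  -  2.97, - 2, - 1/5,0, 1,5, 5, 5,5, 5 , 6]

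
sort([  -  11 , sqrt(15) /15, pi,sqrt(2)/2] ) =[- 11,  sqrt(15)/15, sqrt( 2) /2, pi ] 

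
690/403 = 690/403 = 1.71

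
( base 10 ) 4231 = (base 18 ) d11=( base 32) 447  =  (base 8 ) 10207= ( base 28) 5B3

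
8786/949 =9  +  245/949 = 9.26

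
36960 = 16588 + 20372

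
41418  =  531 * 78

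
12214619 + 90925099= 103139718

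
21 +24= 45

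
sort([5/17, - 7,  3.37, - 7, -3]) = [ - 7, - 7, - 3,5/17 , 3.37]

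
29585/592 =49+577/592=49.97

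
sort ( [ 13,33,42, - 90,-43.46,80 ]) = [- 90, - 43.46,13,33, 42,80]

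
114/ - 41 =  - 114/41 = - 2.78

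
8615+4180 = 12795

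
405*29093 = 11782665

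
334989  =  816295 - 481306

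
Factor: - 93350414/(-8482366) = 251^1*185957^1*4241183^(-1) = 46675207/4241183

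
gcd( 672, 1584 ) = 48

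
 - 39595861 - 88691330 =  - 128287191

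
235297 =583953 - 348656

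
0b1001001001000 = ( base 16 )1248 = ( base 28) 5R4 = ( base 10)4680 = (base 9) 6370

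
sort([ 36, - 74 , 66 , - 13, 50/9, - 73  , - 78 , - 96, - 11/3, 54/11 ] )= [ - 96,  -  78, - 74 , - 73, - 13,-11/3,54/11, 50/9 , 36, 66]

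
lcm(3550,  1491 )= 74550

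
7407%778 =405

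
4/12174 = 2/6087=0.00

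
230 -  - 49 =279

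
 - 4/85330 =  - 1 + 42663/42665 = - 0.00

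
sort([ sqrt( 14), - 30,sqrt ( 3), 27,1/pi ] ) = [ - 30, 1/pi,sqrt(3), sqrt(14),27 ] 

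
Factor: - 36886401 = -3^3*1366163^1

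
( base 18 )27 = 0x2B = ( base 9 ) 47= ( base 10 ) 43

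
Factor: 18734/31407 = 34/57 = 2^1*3^(-1 ) * 17^1 * 19^(-1 )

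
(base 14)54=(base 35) 24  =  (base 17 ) 46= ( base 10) 74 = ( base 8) 112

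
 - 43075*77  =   - 3316775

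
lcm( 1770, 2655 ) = 5310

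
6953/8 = 6953/8 = 869.12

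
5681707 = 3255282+2426425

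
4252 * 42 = 178584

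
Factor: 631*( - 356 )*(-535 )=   120180260 = 2^2*5^1*89^1*107^1*631^1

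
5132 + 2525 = 7657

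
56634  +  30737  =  87371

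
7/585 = 7/585= 0.01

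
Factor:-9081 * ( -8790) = 79821990 = 2^1*3^3*5^1*293^1*1009^1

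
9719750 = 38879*250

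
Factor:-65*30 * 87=-169650 =-2^1 *3^2*5^2 * 13^1 * 29^1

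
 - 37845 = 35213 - 73058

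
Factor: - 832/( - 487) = 2^6 * 13^1*487^ ( - 1)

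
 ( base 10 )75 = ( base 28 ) 2J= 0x4B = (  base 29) 2h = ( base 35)25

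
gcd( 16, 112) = 16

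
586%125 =86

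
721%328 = 65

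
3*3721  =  11163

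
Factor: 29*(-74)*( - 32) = 68672 = 2^6*29^1*37^1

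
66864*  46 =3075744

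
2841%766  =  543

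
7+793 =800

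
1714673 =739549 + 975124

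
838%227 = 157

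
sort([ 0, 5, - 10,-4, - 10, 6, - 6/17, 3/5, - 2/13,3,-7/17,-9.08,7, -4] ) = [ - 10, - 10, - 9.08, - 4, - 4, - 7/17, - 6/17, - 2/13, 0, 3/5, 3,5,6 , 7] 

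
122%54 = 14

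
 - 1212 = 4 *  ( - 303 )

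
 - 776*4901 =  - 3803176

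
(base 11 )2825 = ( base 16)E49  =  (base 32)3I9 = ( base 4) 321021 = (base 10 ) 3657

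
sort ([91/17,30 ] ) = [91/17,  30 ] 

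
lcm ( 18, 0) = 0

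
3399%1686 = 27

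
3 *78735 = 236205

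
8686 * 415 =3604690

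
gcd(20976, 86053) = 1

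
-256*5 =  - 1280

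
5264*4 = 21056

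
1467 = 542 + 925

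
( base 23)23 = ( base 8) 61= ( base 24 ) 21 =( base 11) 45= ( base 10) 49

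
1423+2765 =4188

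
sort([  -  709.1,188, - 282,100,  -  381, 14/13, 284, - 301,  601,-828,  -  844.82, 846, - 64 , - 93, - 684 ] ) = [  -  844.82,-828 , - 709.1, - 684,-381 ,  -  301, - 282,-93, - 64,14/13, 100, 188, 284, 601, 846] 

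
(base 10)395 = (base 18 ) 13H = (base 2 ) 110001011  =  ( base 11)32A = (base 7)1103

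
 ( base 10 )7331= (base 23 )DJH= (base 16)1ca3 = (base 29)8kn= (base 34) 6bl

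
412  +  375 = 787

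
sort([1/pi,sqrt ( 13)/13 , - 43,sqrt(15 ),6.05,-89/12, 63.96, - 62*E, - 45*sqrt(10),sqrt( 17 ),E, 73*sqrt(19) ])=[ - 62*E, - 45*sqrt(10 ), - 43, - 89/12, sqrt( 13 )/13,1/pi, E,sqrt( 15 ),sqrt(17),6.05,  63.96, 73*sqrt( 19 )]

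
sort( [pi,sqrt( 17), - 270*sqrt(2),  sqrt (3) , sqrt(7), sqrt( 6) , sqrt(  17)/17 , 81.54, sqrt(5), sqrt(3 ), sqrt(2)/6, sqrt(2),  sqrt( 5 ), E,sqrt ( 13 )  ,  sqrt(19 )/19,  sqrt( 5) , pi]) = [-270*sqrt(2), sqrt( 19 ) /19, sqrt( 2)/6, sqrt(17) /17,sqrt(2 ), sqrt( 3) , sqrt(3), sqrt(5) , sqrt( 5) , sqrt(5) , sqrt(6 ), sqrt(7),E,pi , pi,sqrt(13) , sqrt(17 ), 81.54]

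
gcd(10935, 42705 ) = 45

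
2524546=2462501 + 62045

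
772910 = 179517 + 593393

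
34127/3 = 11375 + 2/3 = 11375.67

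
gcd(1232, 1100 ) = 44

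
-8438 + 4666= - 3772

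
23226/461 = 23226/461= 50.38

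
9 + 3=12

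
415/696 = 415/696 = 0.60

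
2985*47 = 140295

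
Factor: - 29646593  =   - 19^1*103^1*15149^1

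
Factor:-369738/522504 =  - 2^( - 2)*59^ (  -  1)*167^1 = - 167/236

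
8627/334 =25+277/334 = 25.83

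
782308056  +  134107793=916415849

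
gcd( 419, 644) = 1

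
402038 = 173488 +228550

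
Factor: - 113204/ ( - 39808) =2^( - 5) * 7^1*13^1= 91/32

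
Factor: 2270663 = 2270663^1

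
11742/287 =11742/287=40.91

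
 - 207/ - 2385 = 23/265 = 0.09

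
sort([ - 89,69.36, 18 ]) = [ - 89, 18,69.36]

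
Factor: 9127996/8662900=5^( - 2) *1277^1*1787^1*86629^( - 1) = 2281999/2165725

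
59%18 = 5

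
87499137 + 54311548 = 141810685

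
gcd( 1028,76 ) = 4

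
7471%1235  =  61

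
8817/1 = 8817  =  8817.00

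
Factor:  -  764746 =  - 2^1  *  382373^1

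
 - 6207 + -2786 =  - 8993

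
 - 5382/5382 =-1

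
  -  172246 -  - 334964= 162718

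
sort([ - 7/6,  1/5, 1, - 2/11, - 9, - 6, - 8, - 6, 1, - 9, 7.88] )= [ - 9, - 9,-8, - 6, - 6, - 7/6, - 2/11, 1/5,  1, 1, 7.88] 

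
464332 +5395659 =5859991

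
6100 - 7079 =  - 979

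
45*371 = 16695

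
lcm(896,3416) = 54656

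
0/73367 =0=0.00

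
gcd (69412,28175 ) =7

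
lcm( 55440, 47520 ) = 332640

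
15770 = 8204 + 7566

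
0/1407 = 0 = 0.00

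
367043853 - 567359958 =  - 200316105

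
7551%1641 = 987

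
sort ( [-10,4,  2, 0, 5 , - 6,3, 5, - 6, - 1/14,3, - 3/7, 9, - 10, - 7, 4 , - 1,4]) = [ - 10, - 10, - 7, - 6,  -  6, -1 , - 3/7, - 1/14,0 , 2, 3,3,  4,  4, 4,  5,5 , 9] 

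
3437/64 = 53  +  45/64 = 53.70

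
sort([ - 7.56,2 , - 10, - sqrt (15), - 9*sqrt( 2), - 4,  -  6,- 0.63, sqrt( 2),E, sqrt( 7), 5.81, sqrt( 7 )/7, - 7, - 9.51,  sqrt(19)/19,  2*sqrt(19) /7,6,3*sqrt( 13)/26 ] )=[ - 9*sqrt( 2 ), - 10, - 9.51, - 7.56, - 7, - 6,  -  4, - sqrt ( 15), - 0.63,sqrt( 19)/19,sqrt( 7)/7,3 * sqrt( 13 ) /26,2*sqrt( 19)/7,  sqrt( 2 ),2, sqrt( 7 ),  E, 5.81 , 6]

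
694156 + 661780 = 1355936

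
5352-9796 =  - 4444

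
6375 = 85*75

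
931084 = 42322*22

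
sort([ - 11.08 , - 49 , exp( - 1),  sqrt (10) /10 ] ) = [ - 49, - 11.08, sqrt(10 ) /10,exp(-1) ]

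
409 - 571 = -162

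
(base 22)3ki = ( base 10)1910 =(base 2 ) 11101110110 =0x776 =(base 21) 46k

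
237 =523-286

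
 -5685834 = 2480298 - 8166132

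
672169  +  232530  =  904699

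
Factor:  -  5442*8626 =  - 2^2*3^1*19^1*227^1*907^1= -  46942692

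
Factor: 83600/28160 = 2^( - 5)*5^1*19^1 = 95/32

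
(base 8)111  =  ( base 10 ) 73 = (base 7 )133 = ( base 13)58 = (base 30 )2D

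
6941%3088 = 765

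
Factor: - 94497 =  - 3^1*13^1*2423^1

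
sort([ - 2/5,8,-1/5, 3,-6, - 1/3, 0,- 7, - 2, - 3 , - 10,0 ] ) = [-10, - 7, - 6,-3,-2, - 2/5, -1/3, - 1/5,  0 , 0, 3,8] 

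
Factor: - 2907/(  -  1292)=2^( - 2)*3^2 = 9/4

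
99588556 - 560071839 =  - 460483283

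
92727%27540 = 10107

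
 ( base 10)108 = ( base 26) 44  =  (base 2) 1101100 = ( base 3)11000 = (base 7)213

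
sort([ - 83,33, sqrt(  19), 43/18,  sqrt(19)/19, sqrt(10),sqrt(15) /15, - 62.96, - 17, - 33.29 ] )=[ - 83,  -  62.96, - 33.29, - 17, sqrt(19) /19, sqrt( 15 )/15, 43/18, sqrt(10),sqrt( 19),33]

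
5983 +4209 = 10192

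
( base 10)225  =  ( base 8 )341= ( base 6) 1013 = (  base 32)71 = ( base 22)a5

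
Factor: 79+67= 2^1 * 73^1  =  146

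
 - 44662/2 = - 22331 = - 22331.00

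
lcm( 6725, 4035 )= 20175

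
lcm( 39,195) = 195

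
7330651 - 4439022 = 2891629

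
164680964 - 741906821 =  - 577225857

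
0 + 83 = 83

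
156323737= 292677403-136353666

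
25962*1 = 25962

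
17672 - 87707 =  - 70035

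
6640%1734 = 1438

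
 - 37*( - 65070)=2407590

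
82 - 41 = 41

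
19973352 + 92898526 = 112871878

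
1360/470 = 136/47 = 2.89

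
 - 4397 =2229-6626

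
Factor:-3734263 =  - 13^1 *287251^1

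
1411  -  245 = 1166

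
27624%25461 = 2163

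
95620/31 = 3084 + 16/31 = 3084.52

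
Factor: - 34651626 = - 2^1*3^1*5775271^1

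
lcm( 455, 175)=2275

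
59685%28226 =3233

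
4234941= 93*45537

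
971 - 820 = 151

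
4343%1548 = 1247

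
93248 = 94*992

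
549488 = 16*34343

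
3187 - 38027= - 34840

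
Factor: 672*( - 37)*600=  - 2^8*3^2*5^2*7^1*37^1 = -14918400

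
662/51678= 331/25839 = 0.01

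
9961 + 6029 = 15990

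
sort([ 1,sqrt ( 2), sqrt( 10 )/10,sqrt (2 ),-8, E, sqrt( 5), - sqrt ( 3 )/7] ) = [ - 8, - sqrt(3)/7,sqrt( 10 ) /10,1,sqrt( 2),sqrt( 2),sqrt( 5),E ]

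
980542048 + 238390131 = 1218932179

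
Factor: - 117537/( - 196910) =2^( - 1)*3^1*5^( - 1)*97^(-1)*193^1 = 579/970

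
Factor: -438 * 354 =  - 155052  =  - 2^2*3^2*59^1*73^1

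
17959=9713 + 8246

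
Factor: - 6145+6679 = 2^1 * 3^1 * 89^1 =534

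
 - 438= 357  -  795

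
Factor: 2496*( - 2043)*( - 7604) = 2^8*3^3*13^1 * 227^1*1901^1 = 38775290112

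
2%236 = 2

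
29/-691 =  - 29/691=-0.04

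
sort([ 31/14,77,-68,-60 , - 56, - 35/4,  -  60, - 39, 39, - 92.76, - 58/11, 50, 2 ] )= [ - 92.76, - 68, - 60, - 60, - 56, - 39, - 35/4,  -  58/11, 2,31/14,39, 50,77]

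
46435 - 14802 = 31633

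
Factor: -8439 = -3^1*29^1*97^1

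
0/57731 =0 =0.00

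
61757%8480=2397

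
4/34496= 1/8624 =0.00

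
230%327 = 230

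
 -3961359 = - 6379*621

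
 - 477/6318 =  - 1 + 649/702 = - 0.08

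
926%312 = 302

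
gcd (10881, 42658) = 1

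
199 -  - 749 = 948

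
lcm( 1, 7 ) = 7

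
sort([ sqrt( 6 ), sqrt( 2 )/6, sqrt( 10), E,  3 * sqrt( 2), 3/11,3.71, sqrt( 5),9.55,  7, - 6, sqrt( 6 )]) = [ - 6, sqrt(2 )/6,3/11, sqrt(5 ) , sqrt( 6), sqrt(6), E, sqrt( 10), 3.71,  3 * sqrt( 2 ), 7,9.55]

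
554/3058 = 277/1529 = 0.18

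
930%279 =93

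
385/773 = 385/773 = 0.50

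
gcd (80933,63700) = 1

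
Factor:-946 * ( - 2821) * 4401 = 11744799066 =2^1*3^3*7^1*11^1*13^1*31^1*43^1*163^1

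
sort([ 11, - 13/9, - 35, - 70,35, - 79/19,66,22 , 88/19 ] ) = [ - 70,  -  35, - 79/19, - 13/9, 88/19,11, 22, 35,66]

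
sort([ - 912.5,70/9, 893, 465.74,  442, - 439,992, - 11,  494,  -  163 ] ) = [ - 912.5, - 439, - 163, - 11,  70/9, 442,465.74, 494,893,992 ] 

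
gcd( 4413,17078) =1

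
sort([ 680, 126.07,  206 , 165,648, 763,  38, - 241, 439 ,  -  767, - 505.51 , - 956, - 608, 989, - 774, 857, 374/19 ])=[  -  956,-774,-767, - 608, -505.51, - 241,374/19, 38,126.07,165,206 , 439, 648,  680 , 763, 857, 989]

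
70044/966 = 11674/161 = 72.51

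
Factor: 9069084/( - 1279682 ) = -4534542/639841 = - 2^1*3^4 * 23^1*37^( - 1 )*1217^1 * 17293^( - 1)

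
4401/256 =4401/256 = 17.19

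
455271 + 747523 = 1202794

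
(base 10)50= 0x32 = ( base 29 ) 1l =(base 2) 110010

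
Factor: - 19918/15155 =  - 2^1 * 5^( - 1)*7^( - 1)*23^1 = - 46/35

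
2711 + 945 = 3656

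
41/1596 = 41/1596 = 0.03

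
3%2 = 1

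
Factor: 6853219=6853219^1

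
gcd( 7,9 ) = 1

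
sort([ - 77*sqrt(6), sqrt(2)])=[ - 77*sqrt( 6), sqrt( 2 )] 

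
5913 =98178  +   - 92265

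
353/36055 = 353/36055 = 0.01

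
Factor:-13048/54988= -14/59 = - 2^1*7^1*59^( - 1)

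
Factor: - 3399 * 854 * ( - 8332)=2^3*3^1*7^1* 11^1 * 61^1*103^1*2083^1=24185679672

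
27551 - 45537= - 17986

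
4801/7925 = 4801/7925 = 0.61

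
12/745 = 12/745 =0.02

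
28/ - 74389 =  -  4/10627=-0.00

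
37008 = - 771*(-48 )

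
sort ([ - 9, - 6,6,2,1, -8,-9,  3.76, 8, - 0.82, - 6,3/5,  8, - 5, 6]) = [ - 9, -9, - 8,-6 ,-6,- 5 , - 0.82,3/5, 1,  2, 3.76, 6,6, 8, 8] 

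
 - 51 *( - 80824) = 4122024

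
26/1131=2/87= 0.02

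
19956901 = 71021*281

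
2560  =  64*40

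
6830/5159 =6830/5159= 1.32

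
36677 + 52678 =89355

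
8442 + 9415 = 17857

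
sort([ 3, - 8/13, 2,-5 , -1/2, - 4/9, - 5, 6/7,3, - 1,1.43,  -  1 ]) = [ - 5,  -  5, - 1, - 1, - 8/13, - 1/2, - 4/9 , 6/7,1.43, 2, 3, 3 ]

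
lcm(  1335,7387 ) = 110805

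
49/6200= 49/6200 = 0.01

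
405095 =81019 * 5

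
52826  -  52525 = 301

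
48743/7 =6963 + 2/7 = 6963.29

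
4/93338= 2/46669 = 0.00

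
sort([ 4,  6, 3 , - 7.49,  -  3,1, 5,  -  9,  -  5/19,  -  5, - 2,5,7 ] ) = [ - 9, - 7.49,  -  5, - 3, - 2, - 5/19 , 1,3,4, 5,5,6,7 ]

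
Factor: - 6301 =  - 6301^1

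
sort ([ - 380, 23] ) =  [ - 380,23] 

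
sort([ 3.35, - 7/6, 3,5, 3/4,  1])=[ - 7/6,3/4,1, 3, 3.35, 5 ]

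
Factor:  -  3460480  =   - 2^7 * 5^1 * 5407^1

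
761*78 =59358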